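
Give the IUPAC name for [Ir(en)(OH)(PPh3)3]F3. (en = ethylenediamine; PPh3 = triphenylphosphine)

(ethylenediamine)hydroxotris(triphenylphosphine)iridium(IV) fluoride

The 3 fluoride counter-ions carry a total charge of -3, so each complex ion is 3+.
Ligand charges: 1×hydroxo (-1 each), 1×ethylenediamine (neutral), 3×triphenylphosphine (neutral); total -1. So Ir + (-1) = 3+, giving Ir = +4.
Ligands are named alphabetically: ethylenediamine before hydroxo before triphenylphosphine.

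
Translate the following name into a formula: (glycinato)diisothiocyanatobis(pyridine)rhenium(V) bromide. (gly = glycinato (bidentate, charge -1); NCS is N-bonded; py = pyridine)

Ligands: 1 glycinato (gly, -1), 2 isothiocyanato (NCS, -1), 2 pyridine (py, neutral). Ligand charge sum = -3.
With Re in oxidation state +5, the complex ion is [Re...]^2+.
Charge balance with bromide (-1) requires 1 complex ion per 2 bromide.

[Re(gly)(NCS)2(py)2]Br2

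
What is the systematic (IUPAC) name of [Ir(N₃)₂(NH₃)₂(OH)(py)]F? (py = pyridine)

diamminediazidohydroxo(pyridine)iridium(IV) fluoride

The 1 fluoride counter-ion carries a total charge of -1, so each complex ion is 1+.
Ligand charges: 2×ammine (neutral), 2×azido (-1 each), 1×pyridine (neutral), 1×hydroxo (-1 each); total -3. So Ir + (-3) = 1+, giving Ir = +4.
Ligands are named alphabetically: ammine before azido before hydroxo before pyridine.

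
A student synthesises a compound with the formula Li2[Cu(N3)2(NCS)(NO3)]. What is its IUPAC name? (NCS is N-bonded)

lithium diazidoisothiocyanatonitratocuprate(II)

The 2 lithium counter-ions carry a total charge of +2, so each complex ion is 2−.
Ligand charges: 2×azido (-1 each), 1×isothiocyanato (-1 each), 1×nitrato (-1 each); total -4. So Cu + (-4) = 2−, giving Cu = +2.
The complex ion is anionic, so copper takes the -ate form cuprate(II).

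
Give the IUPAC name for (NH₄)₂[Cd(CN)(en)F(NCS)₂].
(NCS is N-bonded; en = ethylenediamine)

ammonium cyano(ethylenediamine)fluorodiisothiocyanatocadmate(II)

The 2 ammonium counter-ions carry a total charge of +2, so each complex ion is 2−.
Ligand charges: 1×cyano (-1 each), 2×isothiocyanato (-1 each), 1×fluoro (-1 each), 1×ethylenediamine (neutral); total -4. So Cd + (-4) = 2−, giving Cd = +2.
The complex ion is anionic, so cadmium takes the -ate form cadmate(II).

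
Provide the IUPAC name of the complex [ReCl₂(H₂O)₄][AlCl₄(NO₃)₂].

Both ions are complex: the cation is named first with the plain metal name, the anion second with the -ate form; each ion's ligands are alphabetised independently.
Aluminium is always +3 in its complexes; the anion's ligand charges sum to -6, so the complex anion is 3−.
A 1:1 salt means the cation carries the equal and opposite charge, 3+.
Cation: ligand charges sum to -2; for the ion to be 3+, Re = +5.

tetraaquadichlororhenium(V) tetrachlorodinitratoaluminate(III)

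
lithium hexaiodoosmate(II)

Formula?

Li4[OsI6]

Ligands: 6 iodo (I, -1). Ligand charge sum = -6.
Charge balance with lithium (+1) requires 1 complex ion per 4 lithium.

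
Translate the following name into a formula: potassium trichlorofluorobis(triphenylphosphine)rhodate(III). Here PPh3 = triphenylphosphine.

Ligands: 1 fluoro (F, -1), 3 chloro (Cl, -1), 2 triphenylphosphine (PPh3, neutral). Ligand charge sum = -4.
Charge balance with potassium (+1) requires 1 complex ion per 1 potassium.

K[RhCl3F(PPh3)2]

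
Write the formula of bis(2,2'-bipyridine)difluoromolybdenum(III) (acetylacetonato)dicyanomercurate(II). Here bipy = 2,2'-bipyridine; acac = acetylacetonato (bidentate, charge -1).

Cation [Mo…]: ligand charges -2, Mo(III) ⇒ ion charge 1+.
Anion [Hg…]: ligand charges -3, Hg(II) ⇒ ion charge 1−.
One 1+ cation balances one 1− anion.

[Mo(bipy)2F2][Hg(acac)(CN)2]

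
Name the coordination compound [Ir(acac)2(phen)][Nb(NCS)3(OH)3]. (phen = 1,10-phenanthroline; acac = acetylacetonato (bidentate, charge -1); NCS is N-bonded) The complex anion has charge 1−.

Both ions are complex: the cation is named first with the plain metal name, the anion second with the -ate form; each ion's ligands are alphabetised independently.
The complex anion is given as 1−; its ligand charges sum to -6, so Nb = +5.
A 1:1 salt means the cation carries the equal and opposite charge, 1+.
Cation: ligand charges sum to -2; for the ion to be 1+, Ir = +3.

bis(acetylacetonato)(1,10-phenanthroline)iridium(III) trihydroxotriisothiocyanatoniobate(V)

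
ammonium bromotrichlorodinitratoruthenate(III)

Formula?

Ligands: 1 bromo (Br, -1), 2 nitrato (NO3, -1), 3 chloro (Cl, -1). Ligand charge sum = -6.
With Ru in oxidation state +3, the complex ion is [Ru...]^3−.
Charge balance with ammonium (+1) requires 1 complex ion per 3 ammonium.

(NH4)3[RuBrCl3(NO3)2]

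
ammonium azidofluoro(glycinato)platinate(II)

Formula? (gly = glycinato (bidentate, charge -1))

NH4[PtF(gly)(N3)]

Ligands: 1 glycinato (gly, -1), 1 fluoro (F, -1), 1 azido (N3, -1). Ligand charge sum = -3.
With Pt in oxidation state +2, the complex ion is [Pt...]^1−.
Charge balance with ammonium (+1) requires 1 complex ion per 1 ammonium.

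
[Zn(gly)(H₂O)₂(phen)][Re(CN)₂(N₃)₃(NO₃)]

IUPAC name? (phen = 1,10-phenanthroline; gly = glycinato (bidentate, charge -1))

Both ions are complex: the cation is named first with the plain metal name, the anion second with the -ate form; each ion's ligands are alphabetised independently.
Zinc is always +2 in its complexes; the cation's ligand charges sum to -1, so the complex cation is 1+.
A 1:1 salt means the anion carries the equal and opposite charge, 1−.
Anion: ligand charges sum to -6; for the ion to be 1−, Re = +5.

diaqua(glycinato)(1,10-phenanthroline)zinc(II) triazidodicyanonitratorhenate(V)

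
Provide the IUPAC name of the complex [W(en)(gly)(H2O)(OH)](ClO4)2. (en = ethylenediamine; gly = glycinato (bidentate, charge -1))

The 2 perchlorate counter-ions carry a total charge of -2, so each complex ion is 2+.
Ligand charges: 1×aqua (neutral), 1×ethylenediamine (neutral), 1×hydroxo (-1 each), 1×glycinato (-1 each); total -2. So W + (-2) = 2+, giving W = +4.
Ligands are named alphabetically: aqua before ethylenediamine before glycinato before hydroxo.

aqua(ethylenediamine)(glycinato)hydroxotungsten(IV) perchlorate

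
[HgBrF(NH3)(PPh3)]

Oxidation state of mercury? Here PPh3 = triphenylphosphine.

+2

No counter-ion: the bracketed complex is neutral.
Ligand charges: 1×PPh3 neutral; 1×NH3 neutral; 1×F = -1; 1×Br = -1; sum -2.
Hg + (-2) = 0 ⇒ Hg is +2.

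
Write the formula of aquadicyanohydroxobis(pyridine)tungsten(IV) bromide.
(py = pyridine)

[W(CN)2(H2O)(OH)(py)2]Br

Ligands: 2 pyridine (py, neutral), 1 hydroxo (OH, -1), 1 aqua (H2O, neutral), 2 cyano (CN, -1). Ligand charge sum = -3.
With W in oxidation state +4, the complex ion is [W...]^1+.
Charge balance with bromide (-1) requires 1 complex ion per 1 bromide.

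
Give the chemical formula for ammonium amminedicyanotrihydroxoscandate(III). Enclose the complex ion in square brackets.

(NH4)2[Sc(CN)2(NH3)(OH)3]

Ligands: 3 hydroxo (OH, -1), 2 cyano (CN, -1), 1 ammine (NH3, neutral). Ligand charge sum = -5.
Charge balance with ammonium (+1) requires 1 complex ion per 2 ammonium.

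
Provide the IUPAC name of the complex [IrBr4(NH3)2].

There is no counter-ion, so the complex is neutral overall.
Ligand charges: 4×bromo (-1 each), 2×ammine (neutral); total -4. So Ir + (-4) = 0, giving Ir = +4.
Ligands are named alphabetically: ammine before bromo.

diamminetetrabromoiridium(IV)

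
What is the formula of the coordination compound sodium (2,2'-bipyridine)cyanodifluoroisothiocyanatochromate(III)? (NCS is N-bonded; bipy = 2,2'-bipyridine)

Na[Cr(bipy)(CN)F2(NCS)]

Ligands: 1 cyano (CN, -1), 1 isothiocyanato (NCS, -1), 2 fluoro (F, -1), 1 2,2'-bipyridine (bipy, neutral). Ligand charge sum = -4.
With Cr in oxidation state +3, the complex ion is [Cr...]^1−.
Charge balance with sodium (+1) requires 1 complex ion per 1 sodium.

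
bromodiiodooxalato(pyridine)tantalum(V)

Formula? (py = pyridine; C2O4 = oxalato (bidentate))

Ligands: 1 pyridine (py, neutral), 1 bromo (Br, -1), 1 oxalato (C2O4, -2), 2 iodo (I, -1). Ligand charge sum = -5.
With Ta in oxidation state +5, the complex ion is [Ta...].

[TaBr(C2O4)I2(py)]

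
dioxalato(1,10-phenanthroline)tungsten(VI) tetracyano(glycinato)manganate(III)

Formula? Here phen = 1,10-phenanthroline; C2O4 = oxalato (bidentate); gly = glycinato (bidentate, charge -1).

[W(C2O4)2(phen)][Mn(CN)4(gly)]

Cation [W…]: ligand charges -4, W(VI) ⇒ ion charge 2+.
Anion [Mn…]: ligand charges -5, Mn(III) ⇒ ion charge 2−.
One 2+ cation balances one 2− anion.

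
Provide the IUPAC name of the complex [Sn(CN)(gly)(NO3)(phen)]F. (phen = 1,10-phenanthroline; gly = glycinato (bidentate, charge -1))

The 1 fluoride counter-ion carries a total charge of -1, so each complex ion is 1+.
Ligand charges: 1×1,10-phenanthroline (neutral), 1×glycinato (-1 each), 1×nitrato (-1 each), 1×cyano (-1 each); total -3. So Sn + (-3) = 1+, giving Sn = +4.
Ligands are named alphabetically: cyano before glycinato before nitrato before phenanthroline.

cyano(glycinato)nitrato(1,10-phenanthroline)tin(IV) fluoride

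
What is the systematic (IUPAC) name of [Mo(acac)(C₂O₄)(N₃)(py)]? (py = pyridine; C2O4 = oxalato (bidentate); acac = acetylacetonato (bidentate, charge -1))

There is no counter-ion, so the complex is neutral overall.
Ligand charges: 1×pyridine (neutral), 1×oxalato (-2 each), 1×acetylacetonato (-1 each), 1×azido (-1 each); total -4. So Mo + (-4) = 0, giving Mo = +4.
Ligands are named alphabetically: acetylacetonato before azido before oxalato before pyridine.

(acetylacetonato)azidooxalato(pyridine)molybdenum(IV)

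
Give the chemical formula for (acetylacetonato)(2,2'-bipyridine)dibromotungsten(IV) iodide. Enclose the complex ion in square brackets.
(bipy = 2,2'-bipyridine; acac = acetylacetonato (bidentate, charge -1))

Ligands: 1 2,2'-bipyridine (bipy, neutral), 1 acetylacetonato (acac, -1), 2 bromo (Br, -1). Ligand charge sum = -3.
With W in oxidation state +4, the complex ion is [W...]^1+.
Charge balance with iodide (-1) requires 1 complex ion per 1 iodide.

[W(acac)(bipy)Br2]I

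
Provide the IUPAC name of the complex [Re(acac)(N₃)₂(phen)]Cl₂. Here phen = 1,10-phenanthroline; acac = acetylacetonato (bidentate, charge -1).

(acetylacetonato)diazido(1,10-phenanthroline)rhenium(V) chloride

The 2 chloride counter-ions carry a total charge of -2, so each complex ion is 2+.
Ligand charges: 1×1,10-phenanthroline (neutral), 1×acetylacetonato (-1 each), 2×azido (-1 each); total -3. So Re + (-3) = 2+, giving Re = +5.
Ligands are named alphabetically: acetylacetonato before azido before phenanthroline.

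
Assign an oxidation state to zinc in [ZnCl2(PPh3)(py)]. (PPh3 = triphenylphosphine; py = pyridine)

+2

No counter-ion: the bracketed complex is neutral.
Ligand charges: 1×PPh3 neutral; 1×py neutral; 2×Cl = -2; sum -2.
Zn + (-2) = 0 ⇒ Zn is +2.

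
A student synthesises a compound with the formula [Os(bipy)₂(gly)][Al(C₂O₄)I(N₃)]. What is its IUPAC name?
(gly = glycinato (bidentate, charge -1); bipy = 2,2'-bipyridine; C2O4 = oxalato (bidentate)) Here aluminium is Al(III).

Both ions are complex: the cation is named first with the plain metal name, the anion second with the -ate form; each ion's ligands are alphabetised independently.
Al is given as +3; the anion's ligand charges sum to -4, so the complex anion is 1−.
A 1:1 salt means the cation carries the equal and opposite charge, 1+.
Cation: ligand charges sum to -1; for the ion to be 1+, Os = +2.

bis(2,2'-bipyridine)(glycinato)osmium(II) azidoiodooxalatoaluminate(III)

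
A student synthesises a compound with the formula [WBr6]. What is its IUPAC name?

hexabromotungsten(VI)

There is no counter-ion, so the complex is neutral overall.
Ligand charges: 6×bromo (-1 each); total -6. So W + (-6) = 0, giving W = +6.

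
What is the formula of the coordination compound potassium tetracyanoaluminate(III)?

Ligands: 4 cyano (CN, -1). Ligand charge sum = -4.
With Al in oxidation state +3, the complex ion is [Al...]^1−.
Charge balance with potassium (+1) requires 1 complex ion per 1 potassium.

K[Al(CN)4]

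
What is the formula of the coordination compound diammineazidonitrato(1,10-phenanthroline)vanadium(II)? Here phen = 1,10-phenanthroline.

Ligands: 1 1,10-phenanthroline (phen, neutral), 1 azido (N3, -1), 2 ammine (NH3, neutral), 1 nitrato (NO3, -1). Ligand charge sum = -2.
With V in oxidation state +2, the complex ion is [V...].

[V(N3)(NH3)2(NO3)(phen)]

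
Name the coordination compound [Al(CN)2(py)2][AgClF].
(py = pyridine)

Both ions are complex: the cation is named first with the plain metal name, the anion second with the -ate form; each ion's ligands are alphabetised independently.
Aluminium is always +3 in its complexes; the cation's ligand charges sum to -2, so the complex cation is 1+.
A 1:1 salt means the anion carries the equal and opposite charge, 1−.
Anion: ligand charges sum to -2; for the ion to be 1−, Ag = +1.

dicyanobis(pyridine)aluminium(III) chlorofluoroargentate(I)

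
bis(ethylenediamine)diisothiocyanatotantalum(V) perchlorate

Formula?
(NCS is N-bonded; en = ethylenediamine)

Ligands: 2 isothiocyanato (NCS, -1), 2 ethylenediamine (en, neutral). Ligand charge sum = -2.
With Ta in oxidation state +5, the complex ion is [Ta...]^3+.
Charge balance with perchlorate (-1) requires 1 complex ion per 3 perchlorate.

[Ta(en)2(NCS)2](ClO4)3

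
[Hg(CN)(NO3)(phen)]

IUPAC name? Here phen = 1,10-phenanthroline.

There is no counter-ion, so the complex is neutral overall.
Ligand charges: 1×nitrato (-1 each), 1×1,10-phenanthroline (neutral), 1×cyano (-1 each); total -2. So Hg + (-2) = 0, giving Hg = +2.
Ligands are named alphabetically: cyano before nitrato before phenanthroline.

cyanonitrato(1,10-phenanthroline)mercury(II)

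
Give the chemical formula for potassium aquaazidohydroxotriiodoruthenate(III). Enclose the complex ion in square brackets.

K2[Ru(H2O)I3(N3)(OH)]

Ligands: 1 hydroxo (OH, -1), 3 iodo (I, -1), 1 aqua (H2O, neutral), 1 azido (N3, -1). Ligand charge sum = -5.
Charge balance with potassium (+1) requires 1 complex ion per 2 potassium.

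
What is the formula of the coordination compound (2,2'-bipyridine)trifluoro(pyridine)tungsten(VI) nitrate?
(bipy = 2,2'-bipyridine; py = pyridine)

[W(bipy)F3(py)](NO3)3

Ligands: 3 fluoro (F, -1), 1 2,2'-bipyridine (bipy, neutral), 1 pyridine (py, neutral). Ligand charge sum = -3.
With W in oxidation state +6, the complex ion is [W...]^3+.
Charge balance with nitrate (-1) requires 1 complex ion per 3 nitrate.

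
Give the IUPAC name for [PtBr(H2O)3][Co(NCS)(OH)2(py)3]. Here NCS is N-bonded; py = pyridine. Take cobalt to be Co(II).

Both ions are complex: the cation is named first with the plain metal name, the anion second with the -ate form; each ion's ligands are alphabetised independently.
Co is given as +2; the anion's ligand charges sum to -3, so the complex anion is 1−.
A 1:1 salt means the cation carries the equal and opposite charge, 1+.
Cation: ligand charges sum to -1; for the ion to be 1+, Pt = +2.

triaquabromoplatinum(II) dihydroxoisothiocyanatotris(pyridine)cobaltate(II)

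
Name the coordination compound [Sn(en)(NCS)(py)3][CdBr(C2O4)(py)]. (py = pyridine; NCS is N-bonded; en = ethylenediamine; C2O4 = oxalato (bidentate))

Both ions are complex: the cation is named first with the plain metal name, the anion second with the -ate form; each ion's ligands are alphabetised independently.
Cadmium is always +2 in its complexes; the anion's ligand charges sum to -3, so the complex anion is 1−.
A 1:1 salt means the cation carries the equal and opposite charge, 1+.
Cation: ligand charges sum to -1; for the ion to be 1+, Sn = +2.

(ethylenediamine)isothiocyanatotris(pyridine)tin(II) bromooxalato(pyridine)cadmate(II)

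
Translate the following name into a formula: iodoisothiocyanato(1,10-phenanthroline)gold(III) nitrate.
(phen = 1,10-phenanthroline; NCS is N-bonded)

[AuI(NCS)(phen)]NO3

Ligands: 1 1,10-phenanthroline (phen, neutral), 1 isothiocyanato (NCS, -1), 1 iodo (I, -1). Ligand charge sum = -2.
Charge balance with nitrate (-1) requires 1 complex ion per 1 nitrate.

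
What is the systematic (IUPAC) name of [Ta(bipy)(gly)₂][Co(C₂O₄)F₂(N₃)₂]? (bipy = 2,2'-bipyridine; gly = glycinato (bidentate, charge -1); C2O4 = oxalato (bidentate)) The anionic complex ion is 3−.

(2,2'-bipyridine)bis(glycinato)tantalum(V) diazidodifluorooxalatocobaltate(III)

The complex anion is given as 3−; its ligand charges sum to -6, so Co = +3.
A 1:1 salt means the cation carries the equal and opposite charge, 3+.
Cation: ligand charges sum to -2; for the ion to be 3+, Ta = +5.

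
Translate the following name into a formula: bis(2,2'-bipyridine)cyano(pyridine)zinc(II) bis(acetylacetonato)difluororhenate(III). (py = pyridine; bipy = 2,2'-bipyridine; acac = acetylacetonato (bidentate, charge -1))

Cation [Zn…]: ligand charges -1, Zn(II) ⇒ ion charge 1+.
Anion [Re…]: ligand charges -4, Re(III) ⇒ ion charge 1−.

[Zn(bipy)2(CN)(py)][Re(acac)2F2]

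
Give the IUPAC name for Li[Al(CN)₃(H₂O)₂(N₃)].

The 1 lithium counter-ion carries a total charge of +1, so each complex ion is 1−.
Ligand charges: 2×aqua (neutral), 1×azido (-1 each), 3×cyano (-1 each); total -4. So Al + (-4) = 1−, giving Al = +3.
Ligands are named alphabetically: aqua before azido before cyano.
The complex ion is anionic, so aluminium takes the -ate form aluminate(III).

lithium diaquaazidotricyanoaluminate(III)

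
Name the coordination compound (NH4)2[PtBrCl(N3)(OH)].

The 2 ammonium counter-ions carry a total charge of +2, so each complex ion is 2−.
Ligand charges: 1×hydroxo (-1 each), 1×bromo (-1 each), 1×chloro (-1 each), 1×azido (-1 each); total -4. So Pt + (-4) = 2−, giving Pt = +2.
Ligands are named alphabetically: azido before bromo before chloro before hydroxo.
The complex ion is anionic, so platinum takes the -ate form platinate(II).

ammonium azidobromochlorohydroxoplatinate(II)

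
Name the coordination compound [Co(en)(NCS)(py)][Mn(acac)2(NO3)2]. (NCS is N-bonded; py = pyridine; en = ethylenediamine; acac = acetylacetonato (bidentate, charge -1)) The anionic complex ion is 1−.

The complex anion is given as 1−; its ligand charges sum to -4, so Mn = +3.
A 1:1 salt means the cation carries the equal and opposite charge, 1+.
Cation: ligand charges sum to -1; for the ion to be 1+, Co = +2.

(ethylenediamine)isothiocyanato(pyridine)cobalt(II) bis(acetylacetonato)dinitratomanganate(III)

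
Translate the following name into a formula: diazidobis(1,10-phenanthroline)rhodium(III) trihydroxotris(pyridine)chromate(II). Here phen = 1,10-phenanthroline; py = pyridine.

[Rh(N3)2(phen)2][Cr(OH)3(py)3]

Cation [Rh…]: ligand charges -2, Rh(III) ⇒ ion charge 1+.
Anion [Cr…]: ligand charges -3, Cr(II) ⇒ ion charge 1−.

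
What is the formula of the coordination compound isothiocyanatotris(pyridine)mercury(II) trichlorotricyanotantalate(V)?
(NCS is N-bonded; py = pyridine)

Cation [Hg…]: ligand charges -1, Hg(II) ⇒ ion charge 1+.
Anion [Ta…]: ligand charges -6, Ta(V) ⇒ ion charge 1−.
One 1+ cation balances one 1− anion.

[Hg(NCS)(py)3][TaCl3(CN)3]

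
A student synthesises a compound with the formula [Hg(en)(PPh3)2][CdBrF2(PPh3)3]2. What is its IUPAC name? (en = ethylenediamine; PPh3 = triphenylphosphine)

Both ions are complex: the cation is named first with the plain metal name, the anion second with the -ate form; each ion's ligands are alphabetised independently.
Cadmium is always +2 in its complexes; the anion's ligand charges sum to -3, so the complex anion is 1−.
With 2 anions per cation, the cation must be 2×1 = 2+.
Cation: ligand charges sum to 0; for the ion to be 2+, Hg = +2.

(ethylenediamine)bis(triphenylphosphine)mercury(II) bromodifluorotris(triphenylphosphine)cadmate(II)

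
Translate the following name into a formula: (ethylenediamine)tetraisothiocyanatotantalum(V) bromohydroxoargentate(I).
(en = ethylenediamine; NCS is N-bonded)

[Ta(en)(NCS)4][AgBr(OH)]

Cation [Ta…]: ligand charges -4, Ta(V) ⇒ ion charge 1+.
Anion [Ag…]: ligand charges -2, Ag(I) ⇒ ion charge 1−.
One 1+ cation balances one 1− anion.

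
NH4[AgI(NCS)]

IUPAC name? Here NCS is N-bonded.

The 1 ammonium counter-ion carries a total charge of +1, so each complex ion is 1−.
Ligand charges: 1×isothiocyanato (-1 each), 1×iodo (-1 each); total -2. So Ag + (-2) = 1−, giving Ag = +1.
Ligands are named alphabetically: iodo before isothiocyanato.
The complex ion is anionic, so silver takes the -ate form argentate(I).

ammonium iodoisothiocyanatoargentate(I)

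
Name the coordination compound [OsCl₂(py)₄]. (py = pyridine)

dichlorotetrakis(pyridine)osmium(II)

There is no counter-ion, so the complex is neutral overall.
Ligand charges: 4×pyridine (neutral), 2×chloro (-1 each); total -2. So Os + (-2) = 0, giving Os = +2.
Ligands are named alphabetically: chloro before pyridine.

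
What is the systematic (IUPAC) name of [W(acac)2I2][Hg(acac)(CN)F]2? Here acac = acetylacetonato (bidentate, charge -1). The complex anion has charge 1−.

Both ions are complex: the cation is named first with the plain metal name, the anion second with the -ate form; each ion's ligands are alphabetised independently.
The complex anion is given as 1−; its ligand charges sum to -3, so Hg = +2.
With 2 anions per cation, the cation must be 2×1 = 2+.
Cation: ligand charges sum to -4; for the ion to be 2+, W = +6.

bis(acetylacetonato)diiodotungsten(VI) (acetylacetonato)cyanofluoromercurate(II)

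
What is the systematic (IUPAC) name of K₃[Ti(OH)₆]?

potassium hexahydroxotitanate(III)

The 3 potassium counter-ions carry a total charge of +3, so each complex ion is 3−.
Ligand charges: 6×hydroxo (-1 each); total -6. So Ti + (-6) = 3−, giving Ti = +3.
The complex ion is anionic, so titanium takes the -ate form titanate(III).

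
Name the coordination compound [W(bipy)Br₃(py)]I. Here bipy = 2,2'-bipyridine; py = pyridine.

The 1 iodide counter-ion carries a total charge of -1, so each complex ion is 1+.
Ligand charges: 3×bromo (-1 each), 1×2,2'-bipyridine (neutral), 1×pyridine (neutral); total -3. So W + (-3) = 1+, giving W = +4.
Ligands are named alphabetically: bipyridine before bromo before pyridine.

(2,2'-bipyridine)tribromo(pyridine)tungsten(IV) iodide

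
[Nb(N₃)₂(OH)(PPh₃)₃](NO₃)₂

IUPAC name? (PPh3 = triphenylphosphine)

The 2 nitrate counter-ions carry a total charge of -2, so each complex ion is 2+.
Ligand charges: 3×triphenylphosphine (neutral), 1×hydroxo (-1 each), 2×azido (-1 each); total -3. So Nb + (-3) = 2+, giving Nb = +5.
Ligands are named alphabetically: azido before hydroxo before triphenylphosphine.

diazidohydroxotris(triphenylphosphine)niobium(V) nitrate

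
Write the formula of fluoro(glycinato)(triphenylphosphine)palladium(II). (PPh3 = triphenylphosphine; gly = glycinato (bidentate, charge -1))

[PdF(gly)(PPh3)]

Ligands: 1 triphenylphosphine (PPh3, neutral), 1 fluoro (F, -1), 1 glycinato (gly, -1). Ligand charge sum = -2.
With Pd in oxidation state +2, the complex ion is [Pd...].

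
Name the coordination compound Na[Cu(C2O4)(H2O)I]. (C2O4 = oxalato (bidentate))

sodium aquaiodooxalatocuprate(II)

The 1 sodium counter-ion carries a total charge of +1, so each complex ion is 1−.
Ligand charges: 1×oxalato (-2 each), 1×aqua (neutral), 1×iodo (-1 each); total -3. So Cu + (-3) = 1−, giving Cu = +2.
Ligands are named alphabetically: aqua before iodo before oxalato.
The complex ion is anionic, so copper takes the -ate form cuprate(II).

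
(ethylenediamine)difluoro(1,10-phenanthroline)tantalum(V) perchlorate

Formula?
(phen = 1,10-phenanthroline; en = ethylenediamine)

[Ta(en)F2(phen)](ClO4)3

Ligands: 2 fluoro (F, -1), 1 1,10-phenanthroline (phen, neutral), 1 ethylenediamine (en, neutral). Ligand charge sum = -2.
Charge balance with perchlorate (-1) requires 1 complex ion per 3 perchlorate.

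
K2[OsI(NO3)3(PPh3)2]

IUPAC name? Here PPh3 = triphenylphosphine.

potassium iodotrinitratobis(triphenylphosphine)osmate(II)

The 2 potassium counter-ions carry a total charge of +2, so each complex ion is 2−.
Ligand charges: 2×triphenylphosphine (neutral), 3×nitrato (-1 each), 1×iodo (-1 each); total -4. So Os + (-4) = 2−, giving Os = +2.
The complex ion is anionic, so osmium takes the -ate form osmate(II).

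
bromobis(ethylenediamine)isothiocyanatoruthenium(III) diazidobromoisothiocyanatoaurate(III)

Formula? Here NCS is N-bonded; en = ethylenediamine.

Cation [Ru…]: ligand charges -2, Ru(III) ⇒ ion charge 1+.
Anion [Au…]: ligand charges -4, Au(III) ⇒ ion charge 1−.

[RuBr(en)2(NCS)][AuBr(N3)2(NCS)]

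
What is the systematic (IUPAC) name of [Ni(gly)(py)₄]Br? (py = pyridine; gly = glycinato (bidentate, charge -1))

(glycinato)tetrakis(pyridine)nickel(II) bromide

The 1 bromide counter-ion carries a total charge of -1, so each complex ion is 1+.
Ligand charges: 4×pyridine (neutral), 1×glycinato (-1 each); total -1. So Ni + (-1) = 1+, giving Ni = +2.
Ligands are named alphabetically: glycinato before pyridine.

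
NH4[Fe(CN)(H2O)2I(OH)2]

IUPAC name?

ammonium diaquacyanodihydroxoiodoferrate(III)

The 1 ammonium counter-ion carries a total charge of +1, so each complex ion is 1−.
Ligand charges: 1×iodo (-1 each), 2×aqua (neutral), 1×cyano (-1 each), 2×hydroxo (-1 each); total -4. So Fe + (-4) = 1−, giving Fe = +3.
Ligands are named alphabetically: aqua before cyano before hydroxo before iodo.
The complex ion is anionic, so iron takes the -ate form ferrate(III).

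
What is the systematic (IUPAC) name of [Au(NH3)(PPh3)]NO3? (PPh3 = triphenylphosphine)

The 1 nitrate counter-ion carries a total charge of -1, so each complex ion is 1+.
Ligand charges: 1×ammine (neutral), 1×triphenylphosphine (neutral); total 0. So Au + (0) = 1+, giving Au = +1.
Ligands are named alphabetically: ammine before triphenylphosphine.

ammine(triphenylphosphine)gold(I) nitrate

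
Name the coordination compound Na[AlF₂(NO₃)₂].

The 1 sodium counter-ion carries a total charge of +1, so each complex ion is 1−.
Ligand charges: 2×nitrato (-1 each), 2×fluoro (-1 each); total -4. So Al + (-4) = 1−, giving Al = +3.
Ligands are named alphabetically: fluoro before nitrato.
The complex ion is anionic, so aluminium takes the -ate form aluminate(III).

sodium difluorodinitratoaluminate(III)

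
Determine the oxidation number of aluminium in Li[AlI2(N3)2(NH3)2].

1 lithium outside the brackets (+1 each) → the complex ion is 1−.
Ligand charges: 2×I = -2; 2×NH3 neutral; 2×N3 = -2; sum -4.
Al + (-4) = 1− ⇒ Al is +3.

+3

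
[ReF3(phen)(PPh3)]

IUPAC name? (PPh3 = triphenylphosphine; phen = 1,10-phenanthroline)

trifluoro(1,10-phenanthroline)(triphenylphosphine)rhenium(III)

There is no counter-ion, so the complex is neutral overall.
Ligand charges: 1×triphenylphosphine (neutral), 3×fluoro (-1 each), 1×1,10-phenanthroline (neutral); total -3. So Re + (-3) = 0, giving Re = +3.
Ligands are named alphabetically: fluoro before phenanthroline before triphenylphosphine.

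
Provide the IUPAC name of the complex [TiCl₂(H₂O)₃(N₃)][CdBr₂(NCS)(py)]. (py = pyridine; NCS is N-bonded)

triaquaazidodichlorotitanium(IV) dibromoisothiocyanato(pyridine)cadmate(II)

Both ions are complex: the cation is named first with the plain metal name, the anion second with the -ate form; each ion's ligands are alphabetised independently.
Cadmium is always +2 in its complexes; the anion's ligand charges sum to -3, so the complex anion is 1−.
A 1:1 salt means the cation carries the equal and opposite charge, 1+.
Cation: ligand charges sum to -3; for the ion to be 1+, Ti = +4.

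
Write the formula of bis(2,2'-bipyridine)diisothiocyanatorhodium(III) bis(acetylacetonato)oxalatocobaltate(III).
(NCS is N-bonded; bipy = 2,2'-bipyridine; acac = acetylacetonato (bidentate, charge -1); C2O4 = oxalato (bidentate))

Cation [Rh…]: ligand charges -2, Rh(III) ⇒ ion charge 1+.
Anion [Co…]: ligand charges -4, Co(III) ⇒ ion charge 1−.

[Rh(bipy)2(NCS)2][Co(acac)2(C2O4)]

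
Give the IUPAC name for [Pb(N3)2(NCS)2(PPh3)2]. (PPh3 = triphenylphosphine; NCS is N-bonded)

diazidodiisothiocyanatobis(triphenylphosphine)lead(IV)

There is no counter-ion, so the complex is neutral overall.
Ligand charges: 2×triphenylphosphine (neutral), 2×isothiocyanato (-1 each), 2×azido (-1 each); total -4. So Pb + (-4) = 0, giving Pb = +4.
Ligands are named alphabetically: azido before isothiocyanato before triphenylphosphine.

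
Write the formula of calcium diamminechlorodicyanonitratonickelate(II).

Ca[NiCl(CN)2(NH3)2(NO3)]

Ligands: 2 cyano (CN, -1), 2 ammine (NH3, neutral), 1 chloro (Cl, -1), 1 nitrato (NO3, -1). Ligand charge sum = -4.
With Ni in oxidation state +2, the complex ion is [Ni...]^2−.
Charge balance with calcium (+2) requires 1 complex ion per 1 calcium.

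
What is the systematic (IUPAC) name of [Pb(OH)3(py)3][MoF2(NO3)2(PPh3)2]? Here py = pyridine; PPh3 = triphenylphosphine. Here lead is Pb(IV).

trihydroxotris(pyridine)lead(IV) difluorodinitratobis(triphenylphosphine)molybdate(III)

Both ions are complex: the cation is named first with the plain metal name, the anion second with the -ate form; each ion's ligands are alphabetised independently.
Pb is given as +4; the cation's ligand charges sum to -3, so the complex cation is 1+.
A 1:1 salt means the anion carries the equal and opposite charge, 1−.
Anion: ligand charges sum to -4; for the ion to be 1−, Mo = +3.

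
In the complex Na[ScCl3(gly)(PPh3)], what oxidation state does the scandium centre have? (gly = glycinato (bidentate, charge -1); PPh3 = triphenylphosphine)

1 sodium outside the brackets (+1 each) → the complex ion is 1−.
Ligand charges: 1×gly = -1; 1×PPh3 neutral; 3×Cl = -3; sum -4.
Sc + (-4) = 1− ⇒ Sc is +3.

+3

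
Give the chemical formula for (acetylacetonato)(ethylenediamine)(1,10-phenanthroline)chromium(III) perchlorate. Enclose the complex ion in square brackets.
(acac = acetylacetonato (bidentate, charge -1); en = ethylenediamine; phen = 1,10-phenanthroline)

[Cr(acac)(en)(phen)](ClO4)2

Ligands: 1 acetylacetonato (acac, -1), 1 ethylenediamine (en, neutral), 1 1,10-phenanthroline (phen, neutral). Ligand charge sum = -1.
With Cr in oxidation state +3, the complex ion is [Cr...]^2+.
Charge balance with perchlorate (-1) requires 1 complex ion per 2 perchlorate.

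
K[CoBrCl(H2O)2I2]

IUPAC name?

potassium diaquabromochlorodiiodocobaltate(III)

The 1 potassium counter-ion carries a total charge of +1, so each complex ion is 1−.
Ligand charges: 1×bromo (-1 each), 1×chloro (-1 each), 2×iodo (-1 each), 2×aqua (neutral); total -4. So Co + (-4) = 1−, giving Co = +3.
The complex ion is anionic, so cobalt takes the -ate form cobaltate(III).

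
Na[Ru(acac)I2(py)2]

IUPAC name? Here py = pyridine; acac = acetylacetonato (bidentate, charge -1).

The 1 sodium counter-ion carries a total charge of +1, so each complex ion is 1−.
Ligand charges: 2×pyridine (neutral), 2×iodo (-1 each), 1×acetylacetonato (-1 each); total -3. So Ru + (-3) = 1−, giving Ru = +2.
Ligands are named alphabetically: acetylacetonato before iodo before pyridine.
The complex ion is anionic, so ruthenium takes the -ate form ruthenate(II).

sodium (acetylacetonato)diiodobis(pyridine)ruthenate(II)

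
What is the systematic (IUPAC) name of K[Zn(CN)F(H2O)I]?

The 1 potassium counter-ion carries a total charge of +1, so each complex ion is 1−.
Ligand charges: 1×iodo (-1 each), 1×aqua (neutral), 1×cyano (-1 each), 1×fluoro (-1 each); total -3. So Zn + (-3) = 1−, giving Zn = +2.
Ligands are named alphabetically: aqua before cyano before fluoro before iodo.
The complex ion is anionic, so zinc takes the -ate form zincate(II).

potassium aquacyanofluoroiodozincate(II)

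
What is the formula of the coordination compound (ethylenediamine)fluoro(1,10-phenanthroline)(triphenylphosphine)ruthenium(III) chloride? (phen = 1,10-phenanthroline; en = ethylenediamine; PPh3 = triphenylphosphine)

[Ru(en)F(phen)(PPh3)]Cl2

Ligands: 1 fluoro (F, -1), 1 1,10-phenanthroline (phen, neutral), 1 ethylenediamine (en, neutral), 1 triphenylphosphine (PPh3, neutral). Ligand charge sum = -1.
With Ru in oxidation state +3, the complex ion is [Ru...]^2+.
Charge balance with chloride (-1) requires 1 complex ion per 2 chloride.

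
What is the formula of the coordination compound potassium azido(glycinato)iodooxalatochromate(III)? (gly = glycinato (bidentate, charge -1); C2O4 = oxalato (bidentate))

Ligands: 1 glycinato (gly, -1), 1 azido (N3, -1), 1 iodo (I, -1), 1 oxalato (C2O4, -2). Ligand charge sum = -5.
Charge balance with potassium (+1) requires 1 complex ion per 2 potassium.

K2[Cr(C2O4)(gly)I(N3)]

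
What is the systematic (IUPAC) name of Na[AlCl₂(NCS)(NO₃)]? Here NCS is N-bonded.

sodium dichloroisothiocyanatonitratoaluminate(III)

The 1 sodium counter-ion carries a total charge of +1, so each complex ion is 1−.
Ligand charges: 1×nitrato (-1 each), 2×chloro (-1 each), 1×isothiocyanato (-1 each); total -4. So Al + (-4) = 1−, giving Al = +3.
The complex ion is anionic, so aluminium takes the -ate form aluminate(III).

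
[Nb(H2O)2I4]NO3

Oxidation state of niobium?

+5

1 nitrate outside the brackets (-1 each) → the complex ion is 1+.
Ligand charges: 2×H2O neutral; 4×I = -4; sum -4.
Nb + (-4) = 1+ ⇒ Nb is +5.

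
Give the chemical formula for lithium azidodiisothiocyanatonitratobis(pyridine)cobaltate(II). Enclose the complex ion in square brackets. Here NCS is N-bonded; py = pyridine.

Li2[Co(N3)(NCS)2(NO3)(py)2]

Ligands: 1 azido (N3, -1), 2 isothiocyanato (NCS, -1), 2 pyridine (py, neutral), 1 nitrato (NO3, -1). Ligand charge sum = -4.
With Co in oxidation state +2, the complex ion is [Co...]^2−.
Charge balance with lithium (+1) requires 1 complex ion per 2 lithium.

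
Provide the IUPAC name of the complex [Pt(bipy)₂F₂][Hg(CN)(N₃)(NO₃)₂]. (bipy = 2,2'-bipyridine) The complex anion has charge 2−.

bis(2,2'-bipyridine)difluoroplatinum(IV) azidocyanodinitratomercurate(II)

The complex anion is given as 2−; its ligand charges sum to -4, so Hg = +2.
A 1:1 salt means the cation carries the equal and opposite charge, 2+.
Cation: ligand charges sum to -2; for the ion to be 2+, Pt = +4.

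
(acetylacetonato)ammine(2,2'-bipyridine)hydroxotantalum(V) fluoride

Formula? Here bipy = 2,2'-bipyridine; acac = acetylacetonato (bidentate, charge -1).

[Ta(acac)(bipy)(NH3)(OH)]F3

Ligands: 1 2,2'-bipyridine (bipy, neutral), 1 ammine (NH3, neutral), 1 acetylacetonato (acac, -1), 1 hydroxo (OH, -1). Ligand charge sum = -2.
Charge balance with fluoride (-1) requires 1 complex ion per 3 fluoride.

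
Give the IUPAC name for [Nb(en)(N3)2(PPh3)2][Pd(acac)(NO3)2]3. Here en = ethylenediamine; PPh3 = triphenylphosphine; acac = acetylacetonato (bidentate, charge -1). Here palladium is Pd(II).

Both ions are complex: the cation is named first with the plain metal name, the anion second with the -ate form; each ion's ligands are alphabetised independently.
Pd is given as +2; the anion's ligand charges sum to -3, so the complex anion is 1−.
With 3 anions per cation, the cation must be 3×1 = 3+.
Cation: ligand charges sum to -2; for the ion to be 3+, Nb = +5.

diazido(ethylenediamine)bis(triphenylphosphine)niobium(V) (acetylacetonato)dinitratopalladate(II)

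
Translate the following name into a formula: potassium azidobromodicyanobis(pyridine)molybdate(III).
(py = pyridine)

K[MoBr(CN)2(N3)(py)2]

Ligands: 1 bromo (Br, -1), 2 cyano (CN, -1), 2 pyridine (py, neutral), 1 azido (N3, -1). Ligand charge sum = -4.
Charge balance with potassium (+1) requires 1 complex ion per 1 potassium.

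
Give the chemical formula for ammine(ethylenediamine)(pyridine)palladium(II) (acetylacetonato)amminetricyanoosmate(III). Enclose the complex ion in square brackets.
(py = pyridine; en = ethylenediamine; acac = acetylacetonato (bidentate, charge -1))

[Pd(en)(NH3)(py)][Os(acac)(CN)3(NH3)]2

Cation [Pd…]: ligand charges 0, Pd(II) ⇒ ion charge 2+.
Anion [Os…]: ligand charges -4, Os(III) ⇒ ion charge 1−.
One 2+ cation requires 2 of the 1− anion.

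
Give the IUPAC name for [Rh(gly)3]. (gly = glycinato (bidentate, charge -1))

There is no counter-ion, so the complex is neutral overall.
Ligand charges: 3×glycinato (-1 each); total -3. So Rh + (-3) = 0, giving Rh = +3.

tris(glycinato)rhodium(III)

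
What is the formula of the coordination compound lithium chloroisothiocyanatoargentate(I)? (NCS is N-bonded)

Li[AgCl(NCS)]

Ligands: 1 isothiocyanato (NCS, -1), 1 chloro (Cl, -1). Ligand charge sum = -2.
With Ag in oxidation state +1, the complex ion is [Ag...]^1−.
Charge balance with lithium (+1) requires 1 complex ion per 1 lithium.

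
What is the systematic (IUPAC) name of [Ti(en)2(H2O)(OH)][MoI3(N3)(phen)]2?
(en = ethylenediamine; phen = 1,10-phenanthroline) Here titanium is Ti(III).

aquabis(ethylenediamine)hydroxotitanium(III) azidotriiodo(1,10-phenanthroline)molybdate(III)

Ti is given as +3; the cation's ligand charges sum to -1, so the complex cation is 2+.
With 2 anions per cation, each anion must be 2/2 = 1−.
Anion: ligand charges sum to -4; for the ion to be 1−, Mo = +3.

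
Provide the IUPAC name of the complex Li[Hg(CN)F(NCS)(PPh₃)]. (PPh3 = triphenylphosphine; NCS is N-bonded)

lithium cyanofluoroisothiocyanato(triphenylphosphine)mercurate(II)

The 1 lithium counter-ion carries a total charge of +1, so each complex ion is 1−.
Ligand charges: 1×triphenylphosphine (neutral), 1×fluoro (-1 each), 1×cyano (-1 each), 1×isothiocyanato (-1 each); total -3. So Hg + (-3) = 1−, giving Hg = +2.
The complex ion is anionic, so mercury takes the -ate form mercurate(II).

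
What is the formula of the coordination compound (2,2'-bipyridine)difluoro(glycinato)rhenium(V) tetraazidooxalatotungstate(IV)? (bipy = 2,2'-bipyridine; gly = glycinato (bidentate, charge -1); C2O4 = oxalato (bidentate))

[Re(bipy)F2(gly)][W(C2O4)(N3)4]

Cation [Re…]: ligand charges -3, Re(V) ⇒ ion charge 2+.
Anion [W…]: ligand charges -6, W(IV) ⇒ ion charge 2−.
One 2+ cation balances one 2− anion.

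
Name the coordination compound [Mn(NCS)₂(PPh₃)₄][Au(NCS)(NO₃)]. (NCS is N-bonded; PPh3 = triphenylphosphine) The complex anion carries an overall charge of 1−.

diisothiocyanatotetrakis(triphenylphosphine)manganese(III) isothiocyanatonitratoaurate(I)

The complex anion is given as 1−; its ligand charges sum to -2, so Au = +1.
A 1:1 salt means the cation carries the equal and opposite charge, 1+.
Cation: ligand charges sum to -2; for the ion to be 1+, Mn = +3.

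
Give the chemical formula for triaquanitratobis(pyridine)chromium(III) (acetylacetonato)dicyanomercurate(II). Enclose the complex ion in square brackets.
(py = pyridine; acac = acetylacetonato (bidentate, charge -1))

Cation [Cr…]: ligand charges -1, Cr(III) ⇒ ion charge 2+.
Anion [Hg…]: ligand charges -3, Hg(II) ⇒ ion charge 1−.
One 2+ cation requires 2 of the 1− anion.

[Cr(H2O)3(NO3)(py)2][Hg(acac)(CN)2]2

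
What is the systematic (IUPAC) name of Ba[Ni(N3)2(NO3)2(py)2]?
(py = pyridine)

barium diazidodinitratobis(pyridine)nickelate(II)

The 1 barium counter-ion carries a total charge of +2, so each complex ion is 2−.
Ligand charges: 2×pyridine (neutral), 2×azido (-1 each), 2×nitrato (-1 each); total -4. So Ni + (-4) = 2−, giving Ni = +2.
Ligands are named alphabetically: azido before nitrato before pyridine.
The complex ion is anionic, so nickel takes the -ate form nickelate(II).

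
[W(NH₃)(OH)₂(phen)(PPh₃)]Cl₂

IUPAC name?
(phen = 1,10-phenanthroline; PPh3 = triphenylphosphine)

amminedihydroxo(1,10-phenanthroline)(triphenylphosphine)tungsten(IV) chloride

The 2 chloride counter-ions carry a total charge of -2, so each complex ion is 2+.
Ligand charges: 1×ammine (neutral), 1×1,10-phenanthroline (neutral), 1×triphenylphosphine (neutral), 2×hydroxo (-1 each); total -2. So W + (-2) = 2+, giving W = +4.
Ligands are named alphabetically: ammine before hydroxo before phenanthroline before triphenylphosphine.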